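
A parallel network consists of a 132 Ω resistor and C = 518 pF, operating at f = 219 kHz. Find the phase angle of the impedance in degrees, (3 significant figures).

-5.37°

ω = 2πf = 1.376e+06 rad/s
X_C = 1/(ωC) = 1400 Ω
Parallel: admittances add. Y = 1/R + jωC
Y = (0.00758 + j0.000713) S
|Y| = 0.00761 S → |Z| = 1/|Y| = 131 Ω, ∠Z = −∠Y = -5.37°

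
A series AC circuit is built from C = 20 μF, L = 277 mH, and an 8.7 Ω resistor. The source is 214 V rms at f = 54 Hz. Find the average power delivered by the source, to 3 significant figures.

ω = 2πf = 339.3 rad/s
X_L = ωL = 94.0 Ω
X_C = 1/(ωC) = 147 Ω
Net reactance X = X_L − X_C = -53.4 Ω
Z = 8.70 − j53.4 Ω
|Z| = √(8.70² + 53.4²) = 54.1 Ω
∠Z = arctan(-53.4/8.70) = -80.7°
I = V/|Z| = 3.96 A
P = VI cos φ = 214 × 3.96 × cos(-80.7°) = 136 W

136 W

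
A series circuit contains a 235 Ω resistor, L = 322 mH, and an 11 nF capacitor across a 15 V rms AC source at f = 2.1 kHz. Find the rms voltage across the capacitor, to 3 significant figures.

ω = 2πf = 13190 rad/s
X_L = ωL = 4250 Ω
X_C = 1/(ωC) = 6890 Ω
Net reactance X = X_L − X_C = -2640 Ω
Z = 235 − j2640 Ω
|Z| = √(235² + 2640²) = 2650 Ω
I = V/|Z| = 5.66 mA
V_C = I·|Z_C| = 0.00566 × 6890 = 39.0 V

39.0 V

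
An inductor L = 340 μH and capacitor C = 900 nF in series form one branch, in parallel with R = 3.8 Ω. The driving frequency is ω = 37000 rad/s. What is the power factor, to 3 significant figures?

0.977

X_L = ωL = 12.6 Ω
X_C = 1/(ωC) = 30.0 Ω
Branch 1: Z₁ = R = 3.80 Ω
Branch 2 (series LC): Z₂ = j(X_L − X_C) = −j17.5 Ω
Parallel: Z = Z₁Z₂/(Z₁+Z₂), |Z| = 3.71 Ω, ∠Z = -12.3°
cos φ = cos(-12.3°) = 0.977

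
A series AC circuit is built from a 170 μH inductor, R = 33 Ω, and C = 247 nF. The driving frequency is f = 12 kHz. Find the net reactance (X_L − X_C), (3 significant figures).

-40.9 Ω

ω = 2πf = 75400 rad/s
X_L = ωL = 12.8 Ω
X_C = 1/(ωC) = 53.7 Ω
X = 12.8 − 53.7 = -40.9 Ω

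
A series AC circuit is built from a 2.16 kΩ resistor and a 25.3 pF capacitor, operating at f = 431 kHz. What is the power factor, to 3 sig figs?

0.146

ω = 2πf = 2.708e+06 rad/s
X_C = 1/(ωC) = 14600 Ω
Z = 2160 − j14600 Ω
|Z| = √(2160² + 14600²) = 14800 Ω
∠Z = arctan(-14600/2160) = -81.6°
cos φ = cos(-81.6°) = 0.146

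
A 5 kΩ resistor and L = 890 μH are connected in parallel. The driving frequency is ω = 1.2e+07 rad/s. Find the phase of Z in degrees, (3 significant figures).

X_L = ωL = 10700 Ω
Parallel: admittances add. Y = 1/R + 1/(jωL)
Y = (0.000200 − j9.36e-05) S
|Y| = 0.000221 S → |Z| = 1/|Y| = 4530 Ω, ∠Z = −∠Y = 25.1°

25.1°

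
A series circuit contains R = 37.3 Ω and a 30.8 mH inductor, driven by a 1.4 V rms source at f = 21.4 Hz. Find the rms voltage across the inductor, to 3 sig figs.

0.154 V

ω = 2πf = 134.5 rad/s
X_L = ωL = 4.14 Ω
Z = 37.3 + j4.14 Ω
|Z| = √(37.3² + 4.14²) = 37.5 Ω
I = V/|Z| = 37.3 mA
V_L = I·|Z_L| = 0.0373 × 4.14 = 0.154 V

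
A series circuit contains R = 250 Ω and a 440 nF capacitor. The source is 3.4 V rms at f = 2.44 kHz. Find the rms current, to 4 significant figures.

11.70 mA

ω = 2πf = 15330 rad/s
X_C = 1/(ωC) = 148.2 Ω
Z = 250.0 − j148.2 Ω
|Z| = √(250.0² + 148.2²) = 290.6 Ω
I = V/|Z| = 3.4/290.6 = 11.70 mA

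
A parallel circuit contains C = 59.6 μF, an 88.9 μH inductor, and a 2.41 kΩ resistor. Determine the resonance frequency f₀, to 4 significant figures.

2.186 kHz

ω₀ = 1/√(LC) = 1/√(8.89e-05 × 5.96e-05) = 13740 rad/s
f₀ = ω₀/(2π) = 2.186 kHz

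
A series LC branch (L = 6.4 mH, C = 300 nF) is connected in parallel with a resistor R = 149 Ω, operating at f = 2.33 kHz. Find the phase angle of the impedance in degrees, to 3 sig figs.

ω = 2πf = 14640 rad/s
X_L = ωL = 93.7 Ω
X_C = 1/(ωC) = 228 Ω
Branch 1: Z₁ = R = 149 Ω
Branch 2 (series LC): Z₂ = j(X_L − X_C) = −j134 Ω
Parallel: Z = Z₁Z₂/(Z₁+Z₂), |Z| = 99.6 Ω, ∠Z = -48.0°

-48.0°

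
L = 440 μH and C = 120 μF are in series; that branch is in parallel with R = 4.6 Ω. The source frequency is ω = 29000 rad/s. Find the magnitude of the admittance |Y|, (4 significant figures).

231.7 mS

X_L = ωL = 12.76 Ω
X_C = 1/(ωC) = 0.2874 Ω
Branch 1: Z₁ = R = 4.600 Ω
Branch 2 (series LC): Z₂ = j(X_L − X_C) = j12.47 Ω
Parallel: Z = Z₁Z₂/(Z₁+Z₂), |Z| = 4.316 Ω, ∠Z = 20.24°
|Y| = 1/|Z| = 231.7 mS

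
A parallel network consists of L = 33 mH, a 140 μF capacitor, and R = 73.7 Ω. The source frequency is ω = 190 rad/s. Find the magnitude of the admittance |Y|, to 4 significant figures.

133.6 mS

X_L = ωL = 6.270 Ω
X_C = 1/(ωC) = 37.59 Ω
Parallel: admittances add. Y = 1/R + 1/(jωL) + jωC
Y = (0.01357 − j0.1329) S
|Y| = 0.1336 S → |Z| = 1/|Y| = 7.486 Ω, ∠Z = −∠Y = 84.17°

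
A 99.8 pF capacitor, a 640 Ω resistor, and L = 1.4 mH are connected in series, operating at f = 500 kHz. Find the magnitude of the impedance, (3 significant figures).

1370 Ω

ω = 2πf = 3.142e+06 rad/s
X_L = ωL = 4400 Ω
X_C = 1/(ωC) = 3190 Ω
Net reactance X = X_L − X_C = 1210 Ω
Z = 640 + j1210 Ω
|Z| = √(640² + 1210²) = 1370 Ω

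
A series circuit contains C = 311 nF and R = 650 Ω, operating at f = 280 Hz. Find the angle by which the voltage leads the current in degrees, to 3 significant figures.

-70.4°

ω = 2πf = 1759 rad/s
X_C = 1/(ωC) = 1830 Ω
Z = 650 − j1830 Ω
|Z| = √(650² + 1830²) = 1940 Ω
∠Z = arctan(-1830/650) = -70.4°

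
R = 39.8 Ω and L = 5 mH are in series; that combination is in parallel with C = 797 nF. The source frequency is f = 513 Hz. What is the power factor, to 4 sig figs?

0.9615

ω = 2πf = 3223 rad/s
X_L = ωL = 16.12 Ω
X_C = 1/(ωC) = 389.3 Ω
Branch 1 (R+jX_L): Z₁ = 39.80 + j16.12 Ω, |Z₁| = 42.94 Ω
Branch 2 (−jX_C): Z₂ = −j389.3 Ω
Parallel: Z = Z₁Z₂/(Z₁+Z₂), |Z| = 44.54 Ω, ∠Z = 15.96°
cos φ = cos(15.96°) = 0.9615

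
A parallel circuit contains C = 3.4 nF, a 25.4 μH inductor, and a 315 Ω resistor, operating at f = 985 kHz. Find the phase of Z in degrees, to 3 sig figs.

ω = 2πf = 6.189e+06 rad/s
X_L = ωL = 157 Ω
X_C = 1/(ωC) = 47.5 Ω
Parallel: admittances add. Y = 1/R + 1/(jωL) + jωC
Y = (0.00317 + j0.0147) S
|Y| = 0.0150 S → |Z| = 1/|Y| = 66.6 Ω, ∠Z = −∠Y = -77.8°

-77.8°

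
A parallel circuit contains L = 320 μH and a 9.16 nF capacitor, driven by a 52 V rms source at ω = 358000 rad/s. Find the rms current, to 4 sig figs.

X_L = ωL = 114.6 Ω
X_C = 1/(ωC) = 304.9 Ω
Parallel: admittances add. Y = 1/(jωL) + jωC
Y = (0 − j0.005450) S
|Y| = 0.005450 S → |Z| = 1/|Y| = 183.5 Ω, ∠Z = −∠Y = 90.00°
I = V/|Z| = 52/183.5 = 283.4 mA

283.4 mA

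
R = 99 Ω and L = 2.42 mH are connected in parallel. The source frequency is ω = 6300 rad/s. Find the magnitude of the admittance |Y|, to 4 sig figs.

X_L = ωL = 15.25 Ω
Parallel: admittances add. Y = 1/R + 1/(jωL)
Y = (0.01010 − j0.06559) S
|Y| = 0.06636 S → |Z| = 1/|Y| = 15.07 Ω, ∠Z = −∠Y = 81.25°

66.36 mS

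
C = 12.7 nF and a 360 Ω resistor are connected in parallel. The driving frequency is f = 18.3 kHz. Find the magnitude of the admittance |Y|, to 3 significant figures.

ω = 2πf = 115000 rad/s
X_C = 1/(ωC) = 685 Ω
Parallel: admittances add. Y = 1/R + jωC
Y = (0.00278 + j0.00146) S
|Y| = 0.00314 S → |Z| = 1/|Y| = 319 Ω, ∠Z = −∠Y = -27.7°

3.14 mS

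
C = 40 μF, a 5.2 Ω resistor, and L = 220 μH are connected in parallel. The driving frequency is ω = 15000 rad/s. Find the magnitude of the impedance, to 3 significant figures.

X_L = ωL = 3.30 Ω
X_C = 1/(ωC) = 1.67 Ω
Parallel: admittances add. Y = 1/R + 1/(jωL) + jωC
Y = (0.192 + j0.297) S
|Y| = 0.354 S → |Z| = 1/|Y| = 2.83 Ω, ∠Z = −∠Y = -57.1°

2.83 Ω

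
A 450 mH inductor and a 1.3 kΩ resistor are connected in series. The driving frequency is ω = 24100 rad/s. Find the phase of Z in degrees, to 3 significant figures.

83.2°

X_L = ωL = 10800 Ω
Z = 1300 + j10800 Ω
|Z| = √(1300² + 10800²) = 10900 Ω
∠Z = arctan(10800/1300) = 83.2°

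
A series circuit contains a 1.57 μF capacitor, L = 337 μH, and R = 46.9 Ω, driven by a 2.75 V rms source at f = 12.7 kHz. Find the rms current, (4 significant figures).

54.38 mA

ω = 2πf = 79800 rad/s
X_L = ωL = 26.89 Ω
X_C = 1/(ωC) = 7.982 Ω
Net reactance X = X_L − X_C = 18.91 Ω
Z = 46.90 + j18.91 Ω
|Z| = √(46.90² + 18.91²) = 50.57 Ω
I = V/|Z| = 2.75/50.57 = 54.38 mA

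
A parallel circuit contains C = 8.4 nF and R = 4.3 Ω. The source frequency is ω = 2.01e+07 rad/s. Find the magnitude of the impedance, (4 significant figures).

X_C = 1/(ωC) = 5.923 Ω
Parallel: admittances add. Y = 1/R + jωC
Y = (0.2326 + j0.1688) S
|Y| = 0.2874 S → |Z| = 1/|Y| = 3.480 Ω, ∠Z = −∠Y = -35.98°

3.480 Ω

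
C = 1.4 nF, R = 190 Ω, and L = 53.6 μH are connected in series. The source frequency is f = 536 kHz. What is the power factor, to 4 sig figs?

0.9865

ω = 2πf = 3.368e+06 rad/s
X_L = ωL = 180.5 Ω
X_C = 1/(ωC) = 212.1 Ω
Net reactance X = X_L − X_C = -31.58 Ω
Z = 190.0 − j31.58 Ω
|Z| = √(190.0² + 31.58²) = 192.6 Ω
∠Z = arctan(-31.58/190.0) = -9.437°
cos φ = cos(-9.437°) = 0.9865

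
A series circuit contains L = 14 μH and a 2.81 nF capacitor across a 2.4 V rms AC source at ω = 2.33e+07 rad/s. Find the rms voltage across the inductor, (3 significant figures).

2.52 V

X_L = ωL = 326 Ω
X_C = 1/(ωC) = 15.3 Ω
Net reactance X = X_L − X_C = 311 Ω
Z = j311 Ω
|Z| = √(0² + 311²) = 311 Ω
I = V/|Z| = 7.72 mA
V_L = I·|Z_L| = 0.00772 × 326 = 2.52 V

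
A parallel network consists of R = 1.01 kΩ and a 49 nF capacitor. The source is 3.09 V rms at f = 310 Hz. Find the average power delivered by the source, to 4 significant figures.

ω = 2πf = 1948 rad/s
X_C = 1/(ωC) = 10480 Ω
Parallel: admittances add. Y = 1/R + jωC
Y = (0.0009901 + j9.544e-05) S
|Y| = 0.0009947 S → |Z| = 1/|Y| = 1005 Ω, ∠Z = −∠Y = -5.506°
I = V/|Z| = 3.074 mA
P = VI cos φ = 3.09 × 0.003074 × cos(-5.506°) = 9.454 mW

9.454 mW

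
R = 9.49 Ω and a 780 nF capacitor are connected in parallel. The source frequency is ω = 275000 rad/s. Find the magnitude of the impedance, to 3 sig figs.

4.18 Ω

X_C = 1/(ωC) = 4.66 Ω
Parallel: admittances add. Y = 1/R + jωC
Y = (0.105 + j0.215) S
|Y| = 0.239 S → |Z| = 1/|Y| = 4.18 Ω, ∠Z = −∠Y = -63.8°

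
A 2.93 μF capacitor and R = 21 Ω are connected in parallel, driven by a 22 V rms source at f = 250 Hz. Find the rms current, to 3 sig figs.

ω = 2πf = 1571 rad/s
X_C = 1/(ωC) = 217 Ω
Parallel: admittances add. Y = 1/R + jωC
Y = (0.0476 + j0.00460) S
|Y| = 0.0478 S → |Z| = 1/|Y| = 20.9 Ω, ∠Z = −∠Y = -5.52°
I = V/|Z| = 22/20.9 = 1.05 A

1.05 A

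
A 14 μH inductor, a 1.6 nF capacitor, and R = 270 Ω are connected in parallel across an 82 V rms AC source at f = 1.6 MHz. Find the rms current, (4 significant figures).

796.5 mA

ω = 2πf = 1.005e+07 rad/s
X_L = ωL = 140.7 Ω
X_C = 1/(ωC) = 62.17 Ω
Parallel: admittances add. Y = 1/R + 1/(jωL) + jωC
Y = (0.003704 + j0.008980) S
|Y| = 0.009714 S → |Z| = 1/|Y| = 102.9 Ω, ∠Z = −∠Y = -67.59°
I = V/|Z| = 82/102.9 = 796.5 mA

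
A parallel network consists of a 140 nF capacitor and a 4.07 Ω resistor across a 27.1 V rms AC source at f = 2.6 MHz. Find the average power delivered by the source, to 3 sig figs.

ω = 2πf = 1.634e+07 rad/s
X_C = 1/(ωC) = 0.437 Ω
Parallel: admittances add. Y = 1/R + jωC
Y = (0.246 + j2.29) S
|Y| = 2.30 S → |Z| = 1/|Y| = 0.435 Ω, ∠Z = −∠Y = -83.9°
I = V/|Z| = 62.3 A
P = VI cos φ = 27.1 × 62.3 × cos(-83.9°) = 180 W

180 W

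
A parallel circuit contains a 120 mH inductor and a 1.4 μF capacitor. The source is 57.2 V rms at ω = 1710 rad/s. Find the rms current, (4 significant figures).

141.8 mA

X_L = ωL = 205.2 Ω
X_C = 1/(ωC) = 417.7 Ω
Parallel: admittances add. Y = 1/(jωL) + jωC
Y = (0 − j0.002479) S
|Y| = 0.002479 S → |Z| = 1/|Y| = 403.3 Ω, ∠Z = −∠Y = 90.00°
I = V/|Z| = 57.2/403.3 = 141.8 mA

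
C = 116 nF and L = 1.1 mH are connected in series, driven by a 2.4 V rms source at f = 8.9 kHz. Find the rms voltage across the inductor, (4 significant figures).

1.593 V

ω = 2πf = 55920 rad/s
X_L = ωL = 61.51 Ω
X_C = 1/(ωC) = 154.2 Ω
Net reactance X = X_L − X_C = -92.65 Ω
Z = − j92.65 Ω
|Z| = √(0² + 92.65²) = 92.65 Ω
I = V/|Z| = 25.90 mA
V_L = I·|Z_L| = 0.02590 × 61.51 = 1.593 V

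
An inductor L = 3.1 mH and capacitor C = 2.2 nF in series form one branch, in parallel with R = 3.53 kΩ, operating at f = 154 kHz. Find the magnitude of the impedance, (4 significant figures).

ω = 2πf = 967600 rad/s
X_L = ωL = 3000 Ω
X_C = 1/(ωC) = 469.8 Ω
Branch 1: Z₁ = R = 3530 Ω
Branch 2 (series LC): Z₂ = j(X_L − X_C) = j2530 Ω
Parallel: Z = Z₁Z₂/(Z₁+Z₂), |Z| = 2056 Ω, ∠Z = 54.37°

2056 Ω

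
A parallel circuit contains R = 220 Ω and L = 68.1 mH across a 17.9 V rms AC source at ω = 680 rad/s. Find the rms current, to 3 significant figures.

X_L = ωL = 46.3 Ω
Parallel: admittances add. Y = 1/R + 1/(jωL)
Y = (0.00455 − j0.0216) S
|Y| = 0.0221 S → |Z| = 1/|Y| = 45.3 Ω, ∠Z = −∠Y = 78.1°
I = V/|Z| = 17.9/45.3 = 395 mA

395 mA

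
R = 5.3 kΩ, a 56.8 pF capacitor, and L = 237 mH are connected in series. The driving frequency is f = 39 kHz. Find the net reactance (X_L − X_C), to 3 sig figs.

ω = 2πf = 245000 rad/s
X_L = ωL = 58100 Ω
X_C = 1/(ωC) = 71800 Ω
X = 58100 − 71800 = -13800 Ω

-13800 Ω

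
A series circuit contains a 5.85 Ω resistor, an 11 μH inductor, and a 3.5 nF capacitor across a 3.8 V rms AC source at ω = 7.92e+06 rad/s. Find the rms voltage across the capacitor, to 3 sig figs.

2.67 V

X_L = ωL = 87.1 Ω
X_C = 1/(ωC) = 36.1 Ω
Net reactance X = X_L − X_C = 51.0 Ω
Z = 5.85 + j51.0 Ω
|Z| = √(5.85² + 51.0²) = 51.4 Ω
I = V/|Z| = 74.0 mA
V_C = I·|Z_C| = 0.0740 × 36.1 = 2.67 V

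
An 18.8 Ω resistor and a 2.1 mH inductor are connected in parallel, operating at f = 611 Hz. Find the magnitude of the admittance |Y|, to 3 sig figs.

ω = 2πf = 3839 rad/s
X_L = ωL = 8.06 Ω
Parallel: admittances add. Y = 1/R + 1/(jωL)
Y = (0.0532 − j0.124) S
|Y| = 0.135 S → |Z| = 1/|Y| = 7.41 Ω, ∠Z = −∠Y = 66.8°

135 mS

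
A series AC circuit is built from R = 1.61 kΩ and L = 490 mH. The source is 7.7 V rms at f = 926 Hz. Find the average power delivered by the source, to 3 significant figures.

8.90 mW

ω = 2πf = 5818 rad/s
X_L = ωL = 2850 Ω
Z = 1610 + j2850 Ω
|Z| = √(1610² + 2850²) = 3270 Ω
∠Z = arctan(2850/1610) = 60.5°
I = V/|Z| = 2.35 mA
P = VI cos φ = 7.7 × 0.00235 × cos(60.5°) = 8.90 mW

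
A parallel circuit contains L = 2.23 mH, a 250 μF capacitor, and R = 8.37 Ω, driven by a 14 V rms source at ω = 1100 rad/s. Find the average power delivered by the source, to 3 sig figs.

23.4 W

X_L = ωL = 2.45 Ω
X_C = 1/(ωC) = 3.64 Ω
Parallel: admittances add. Y = 1/R + 1/(jωL) + jωC
Y = (0.119 − j0.133) S
|Y| = 0.179 S → |Z| = 1/|Y| = 5.60 Ω, ∠Z = −∠Y = 48.0°
I = V/|Z| = 2.50 A
P = VI cos φ = 14 × 2.50 × cos(48.0°) = 23.4 W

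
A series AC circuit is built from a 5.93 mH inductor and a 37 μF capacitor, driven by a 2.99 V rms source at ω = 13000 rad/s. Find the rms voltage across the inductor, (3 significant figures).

3.07 V

X_L = ωL = 77.1 Ω
X_C = 1/(ωC) = 2.08 Ω
Net reactance X = X_L − X_C = 75.0 Ω
Z = j75.0 Ω
|Z| = √(0² + 75.0²) = 75.0 Ω
I = V/|Z| = 39.9 mA
V_L = I·|Z_L| = 0.0399 × 77.1 = 3.07 V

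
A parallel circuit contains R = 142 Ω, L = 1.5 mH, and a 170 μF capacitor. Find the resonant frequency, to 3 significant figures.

315 Hz

ω₀ = 1/√(LC) = 1/√(0.0015 × 0.00017) = 1980 rad/s
f₀ = ω₀/(2π) = 315 Hz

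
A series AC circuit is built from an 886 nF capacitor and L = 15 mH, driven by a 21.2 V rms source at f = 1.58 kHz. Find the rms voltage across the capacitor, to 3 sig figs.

68.4 V

ω = 2πf = 9927 rad/s
X_L = ωL = 149 Ω
X_C = 1/(ωC) = 114 Ω
Net reactance X = X_L − X_C = 35.2 Ω
Z = j35.2 Ω
|Z| = √(0² + 35.2²) = 35.2 Ω
I = V/|Z| = 602 mA
V_C = I·|Z_C| = 0.602 × 114 = 68.4 V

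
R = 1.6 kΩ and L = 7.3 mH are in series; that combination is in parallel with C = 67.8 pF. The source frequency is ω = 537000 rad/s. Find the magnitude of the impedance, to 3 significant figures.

4930 Ω

X_L = ωL = 3920 Ω
X_C = 1/(ωC) = 27500 Ω
Branch 1 (R+jX_L): Z₁ = 1600 + j3920 Ω, |Z₁| = 4230 Ω
Branch 2 (−jX_C): Z₂ = −j27500 Ω
Parallel: Z = Z₁Z₂/(Z₁+Z₂), |Z| = 4930 Ω, ∠Z = 63.9°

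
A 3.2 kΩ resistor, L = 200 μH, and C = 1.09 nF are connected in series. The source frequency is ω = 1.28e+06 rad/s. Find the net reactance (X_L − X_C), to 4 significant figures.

-460.7 Ω

X_L = ωL = 256.0 Ω
X_C = 1/(ωC) = 716.7 Ω
X = 256.0 − 716.7 = -460.7 Ω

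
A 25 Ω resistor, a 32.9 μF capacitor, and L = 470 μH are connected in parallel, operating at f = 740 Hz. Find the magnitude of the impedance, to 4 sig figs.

ω = 2πf = 4650 rad/s
X_L = ωL = 2.185 Ω
X_C = 1/(ωC) = 6.537 Ω
Parallel: admittances add. Y = 1/R + 1/(jωL) + jωC
Y = (0.04000 − j0.3046) S
|Y| = 0.3072 S → |Z| = 1/|Y| = 3.255 Ω, ∠Z = −∠Y = 82.52°

3.255 Ω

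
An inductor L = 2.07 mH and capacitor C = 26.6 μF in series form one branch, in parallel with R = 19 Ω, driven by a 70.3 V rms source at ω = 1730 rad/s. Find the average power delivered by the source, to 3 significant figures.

X_L = ωL = 3.58 Ω
X_C = 1/(ωC) = 21.7 Ω
Branch 1: Z₁ = R = 19.0 Ω
Branch 2 (series LC): Z₂ = j(X_L − X_C) = −j18.1 Ω
Parallel: Z = Z₁Z₂/(Z₁+Z₂), |Z| = 13.1 Ω, ∠Z = -46.3°
I = V/|Z| = 5.36 A
P = VI cos φ = 70.3 × 5.36 × cos(-46.3°) = 260 W

260 W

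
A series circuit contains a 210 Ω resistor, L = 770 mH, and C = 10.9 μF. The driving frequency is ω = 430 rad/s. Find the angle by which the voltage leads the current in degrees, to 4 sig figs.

29.28°

X_L = ωL = 331.1 Ω
X_C = 1/(ωC) = 213.4 Ω
Net reactance X = X_L − X_C = 117.7 Ω
Z = 210.0 + j117.7 Ω
|Z| = √(210.0² + 117.7²) = 240.8 Ω
∠Z = arctan(117.7/210.0) = 29.28°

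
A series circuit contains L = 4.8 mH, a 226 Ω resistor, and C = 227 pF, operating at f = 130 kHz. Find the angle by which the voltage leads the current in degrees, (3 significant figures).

-81.3°

ω = 2πf = 816800 rad/s
X_L = ωL = 3920 Ω
X_C = 1/(ωC) = 5390 Ω
Net reactance X = X_L − X_C = -1470 Ω
Z = 226 − j1470 Ω
|Z| = √(226² + 1470²) = 1490 Ω
∠Z = arctan(-1470/226) = -81.3°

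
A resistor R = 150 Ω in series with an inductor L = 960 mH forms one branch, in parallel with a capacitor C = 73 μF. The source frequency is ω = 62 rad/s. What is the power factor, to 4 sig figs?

X_L = ωL = 59.52 Ω
X_C = 1/(ωC) = 220.9 Ω
Branch 1 (R+jX_L): Z₁ = 150.0 + j59.52 Ω, |Z₁| = 161.4 Ω
Branch 2 (−jX_C): Z₂ = −j220.9 Ω
Parallel: Z = Z₁Z₂/(Z₁+Z₂), |Z| = 161.8 Ω, ∠Z = -21.26°
cos φ = cos(-21.26°) = 0.9320

0.9320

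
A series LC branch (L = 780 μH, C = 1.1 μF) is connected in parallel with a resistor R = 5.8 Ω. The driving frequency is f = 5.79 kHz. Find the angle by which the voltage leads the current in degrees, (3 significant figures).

59.7°

ω = 2πf = 36380 rad/s
X_L = ωL = 28.4 Ω
X_C = 1/(ωC) = 25.0 Ω
Branch 1: Z₁ = R = 5.80 Ω
Branch 2 (series LC): Z₂ = j(X_L − X_C) = j3.39 Ω
Parallel: Z = Z₁Z₂/(Z₁+Z₂), |Z| = 2.92 Ω, ∠Z = 59.7°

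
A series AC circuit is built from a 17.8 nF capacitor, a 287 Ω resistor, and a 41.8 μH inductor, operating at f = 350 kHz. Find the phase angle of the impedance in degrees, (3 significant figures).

13.0°

ω = 2πf = 2.199e+06 rad/s
X_L = ωL = 91.9 Ω
X_C = 1/(ωC) = 25.5 Ω
Net reactance X = X_L − X_C = 66.4 Ω
Z = 287 + j66.4 Ω
|Z| = √(287² + 66.4²) = 295 Ω
∠Z = arctan(66.4/287) = 13.0°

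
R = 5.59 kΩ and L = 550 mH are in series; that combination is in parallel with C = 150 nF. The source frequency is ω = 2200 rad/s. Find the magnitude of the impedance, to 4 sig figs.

X_L = ωL = 1210 Ω
X_C = 1/(ωC) = 3030 Ω
Branch 1 (R+jX_L): Z₁ = 5590 + j1210 Ω, |Z₁| = 5719 Ω
Branch 2 (−jX_C): Z₂ = −j3030 Ω
Parallel: Z = Z₁Z₂/(Z₁+Z₂), |Z| = 2948 Ω, ∠Z = -59.75°

2948 Ω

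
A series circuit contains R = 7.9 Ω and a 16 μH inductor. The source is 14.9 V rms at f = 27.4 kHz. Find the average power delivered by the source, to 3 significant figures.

25.1 W

ω = 2πf = 172200 rad/s
X_L = ωL = 2.75 Ω
Z = 7.90 + j2.75 Ω
|Z| = √(7.90² + 2.75²) = 8.37 Ω
∠Z = arctan(2.75/7.90) = 19.2°
I = V/|Z| = 1.78 A
P = VI cos φ = 14.9 × 1.78 × cos(19.2°) = 25.1 W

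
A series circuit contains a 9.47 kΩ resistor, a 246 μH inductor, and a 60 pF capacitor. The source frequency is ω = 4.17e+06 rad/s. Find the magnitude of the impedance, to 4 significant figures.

9925 Ω

X_L = ωL = 1026 Ω
X_C = 1/(ωC) = 3997 Ω
Net reactance X = X_L − X_C = -2971 Ω
Z = 9470 − j2971 Ω
|Z| = √(9470² + 2971²) = 9925 Ω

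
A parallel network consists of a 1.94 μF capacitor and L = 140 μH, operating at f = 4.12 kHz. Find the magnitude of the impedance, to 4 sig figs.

4.431 Ω

ω = 2πf = 25890 rad/s
X_L = ωL = 3.624 Ω
X_C = 1/(ωC) = 19.91 Ω
Parallel: admittances add. Y = 1/(jωL) + jωC
Y = (0 − j0.2257) S
|Y| = 0.2257 S → |Z| = 1/|Y| = 4.431 Ω, ∠Z = −∠Y = 90.00°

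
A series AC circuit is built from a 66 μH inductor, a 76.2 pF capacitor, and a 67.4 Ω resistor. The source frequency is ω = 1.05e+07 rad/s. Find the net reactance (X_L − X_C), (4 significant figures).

-556.8 Ω

X_L = ωL = 693.0 Ω
X_C = 1/(ωC) = 1250 Ω
X = 693.0 − 1250 = -556.8 Ω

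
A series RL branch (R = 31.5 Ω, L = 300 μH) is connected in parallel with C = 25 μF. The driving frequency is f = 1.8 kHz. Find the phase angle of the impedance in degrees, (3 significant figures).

ω = 2πf = 11310 rad/s
X_L = ωL = 3.39 Ω
X_C = 1/(ωC) = 3.54 Ω
Branch 1 (R+jX_L): Z₁ = 31.5 + j3.39 Ω, |Z₁| = 31.7 Ω
Branch 2 (−jX_C): Z₂ = −j3.54 Ω
Parallel: Z = Z₁Z₂/(Z₁+Z₂), |Z| = 3.56 Ω, ∠Z = -83.6°

-83.6°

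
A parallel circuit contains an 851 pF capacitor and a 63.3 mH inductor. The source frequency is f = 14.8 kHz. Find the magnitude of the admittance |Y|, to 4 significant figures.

ω = 2πf = 92990 rad/s
X_L = ωL = 5886 Ω
X_C = 1/(ωC) = 12640 Ω
Parallel: admittances add. Y = 1/(jωL) + jωC
Y = (0 − j9.075e-05) S
|Y| = 9.075e-05 S → |Z| = 1/|Y| = 11020 Ω, ∠Z = −∠Y = 90.00°

90.75 μS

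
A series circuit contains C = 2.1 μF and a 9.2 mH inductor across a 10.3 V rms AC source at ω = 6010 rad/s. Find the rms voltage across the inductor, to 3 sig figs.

23.8 V

X_L = ωL = 55.3 Ω
X_C = 1/(ωC) = 79.2 Ω
Net reactance X = X_L − X_C = -23.9 Ω
Z = − j23.9 Ω
|Z| = √(0² + 23.9²) = 23.9 Ω
I = V/|Z| = 430 mA
V_L = I·|Z_L| = 0.430 × 55.3 = 23.8 V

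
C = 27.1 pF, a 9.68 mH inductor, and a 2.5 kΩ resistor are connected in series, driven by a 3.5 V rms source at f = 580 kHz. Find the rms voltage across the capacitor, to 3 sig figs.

1.40 V

ω = 2πf = 3.644e+06 rad/s
X_L = ωL = 35300 Ω
X_C = 1/(ωC) = 10100 Ω
Net reactance X = X_L − X_C = 25200 Ω
Z = 2500 + j25200 Ω
|Z| = √(2500² + 25200²) = 25300 Ω
I = V/|Z| = 138 μA
V_C = I·|Z_C| = 0.000138 × 10100 = 1.40 V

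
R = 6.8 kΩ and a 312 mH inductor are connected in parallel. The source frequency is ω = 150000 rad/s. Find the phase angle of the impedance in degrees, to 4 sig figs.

X_L = ωL = 46800 Ω
Parallel: admittances add. Y = 1/R + 1/(jωL)
Y = (0.0001471 − j2.137e-05) S
|Y| = 0.0001486 S → |Z| = 1/|Y| = 6729 Ω, ∠Z = −∠Y = 8.267°

8.267°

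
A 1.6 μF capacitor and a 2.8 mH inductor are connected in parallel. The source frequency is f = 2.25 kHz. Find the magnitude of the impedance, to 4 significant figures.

378.3 Ω

ω = 2πf = 14140 rad/s
X_L = ωL = 39.58 Ω
X_C = 1/(ωC) = 44.21 Ω
Parallel: admittances add. Y = 1/(jωL) + jωC
Y = (0 − j0.002643) S
|Y| = 0.002643 S → |Z| = 1/|Y| = 378.3 Ω, ∠Z = −∠Y = 90.00°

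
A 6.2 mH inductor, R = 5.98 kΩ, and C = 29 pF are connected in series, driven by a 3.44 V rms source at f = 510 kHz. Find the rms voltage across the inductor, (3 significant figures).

6.27 V

ω = 2πf = 3.204e+06 rad/s
X_L = ωL = 19900 Ω
X_C = 1/(ωC) = 10800 Ω
Net reactance X = X_L − X_C = 9110 Ω
Z = 5980 + j9110 Ω
|Z| = √(5980² + 9110²) = 10900 Ω
I = V/|Z| = 316 μA
V_L = I·|Z_L| = 0.000316 × 19900 = 6.27 V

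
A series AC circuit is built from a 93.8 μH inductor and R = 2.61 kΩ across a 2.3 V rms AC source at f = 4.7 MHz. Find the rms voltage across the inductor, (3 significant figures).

1.67 V

ω = 2πf = 2.953e+07 rad/s
X_L = ωL = 2770 Ω
Z = 2610 + j2770 Ω
|Z| = √(2610² + 2770²) = 3810 Ω
I = V/|Z| = 604 μA
V_L = I·|Z_L| = 0.000604 × 2770 = 1.67 V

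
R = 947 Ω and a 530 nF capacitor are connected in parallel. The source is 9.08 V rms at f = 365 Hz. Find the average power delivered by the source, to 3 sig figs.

ω = 2πf = 2293 rad/s
X_C = 1/(ωC) = 823 Ω
Parallel: admittances add. Y = 1/R + jωC
Y = (0.00106 + j0.00122) S
|Y| = 0.00161 S → |Z| = 1/|Y| = 621 Ω, ∠Z = −∠Y = -49.0°
I = V/|Z| = 14.6 mA
P = VI cos φ = 9.08 × 0.0146 × cos(-49.0°) = 87.1 mW

87.1 mW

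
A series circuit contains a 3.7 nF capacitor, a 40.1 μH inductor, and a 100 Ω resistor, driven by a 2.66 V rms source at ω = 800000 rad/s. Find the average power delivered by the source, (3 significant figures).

6.84 mW

X_L = ωL = 32.1 Ω
X_C = 1/(ωC) = 338 Ω
Net reactance X = X_L − X_C = -306 Ω
Z = 100 − j306 Ω
|Z| = √(100² + 306²) = 322 Ω
∠Z = arctan(-306/100) = -71.9°
I = V/|Z| = 8.27 mA
P = VI cos φ = 2.66 × 0.00827 × cos(-71.9°) = 6.84 mW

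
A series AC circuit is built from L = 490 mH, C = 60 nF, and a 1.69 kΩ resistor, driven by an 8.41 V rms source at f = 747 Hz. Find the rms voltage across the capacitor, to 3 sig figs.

14.2 V

ω = 2πf = 4694 rad/s
X_L = ωL = 2300 Ω
X_C = 1/(ωC) = 3550 Ω
Net reactance X = X_L − X_C = -1250 Ω
Z = 1690 − j1250 Ω
|Z| = √(1690² + 1250²) = 2100 Ω
I = V/|Z| = 4.00 mA
V_C = I·|Z_C| = 0.00400 × 3550 = 14.2 V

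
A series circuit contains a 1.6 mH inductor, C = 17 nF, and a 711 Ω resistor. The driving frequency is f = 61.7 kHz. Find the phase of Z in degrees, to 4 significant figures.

ω = 2πf = 387700 rad/s
X_L = ωL = 620.3 Ω
X_C = 1/(ωC) = 151.7 Ω
Net reactance X = X_L − X_C = 468.5 Ω
Z = 711.0 + j468.5 Ω
|Z| = √(711.0² + 468.5²) = 851.5 Ω
∠Z = arctan(468.5/711.0) = 33.38°

33.38°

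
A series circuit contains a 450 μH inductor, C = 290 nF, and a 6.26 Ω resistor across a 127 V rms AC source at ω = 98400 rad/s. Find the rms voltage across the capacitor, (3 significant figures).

X_L = ωL = 44.3 Ω
X_C = 1/(ωC) = 35.0 Ω
Net reactance X = X_L − X_C = 9.24 Ω
Z = 6.26 + j9.24 Ω
|Z| = √(6.26² + 9.24²) = 11.2 Ω
I = V/|Z| = 11.4 A
V_C = I·|Z_C| = 11.4 × 35.0 = 399 V

399 V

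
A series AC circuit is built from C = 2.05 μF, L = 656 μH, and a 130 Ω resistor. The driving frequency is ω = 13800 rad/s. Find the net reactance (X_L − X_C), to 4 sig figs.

X_L = ωL = 9.053 Ω
X_C = 1/(ωC) = 35.35 Ω
X = 9.053 − 35.35 = -26.30 Ω

-26.30 Ω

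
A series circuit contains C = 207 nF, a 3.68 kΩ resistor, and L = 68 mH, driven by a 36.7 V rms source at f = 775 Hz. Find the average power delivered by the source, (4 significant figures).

354.6 mW

ω = 2πf = 4869 rad/s
X_L = ωL = 331.1 Ω
X_C = 1/(ωC) = 992.1 Ω
Net reactance X = X_L − X_C = -661.0 Ω
Z = 3680 − j661.0 Ω
|Z| = √(3680² + 661.0²) = 3739 Ω
∠Z = arctan(-661.0/3680) = -10.18°
I = V/|Z| = 9.816 mA
P = VI cos φ = 36.7 × 0.009816 × cos(-10.18°) = 354.6 mW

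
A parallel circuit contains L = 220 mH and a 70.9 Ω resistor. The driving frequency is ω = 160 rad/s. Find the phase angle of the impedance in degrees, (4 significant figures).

63.60°

X_L = ωL = 35.20 Ω
Parallel: admittances add. Y = 1/R + 1/(jωL)
Y = (0.01410 − j0.02841) S
|Y| = 0.03172 S → |Z| = 1/|Y| = 31.53 Ω, ∠Z = −∠Y = 63.60°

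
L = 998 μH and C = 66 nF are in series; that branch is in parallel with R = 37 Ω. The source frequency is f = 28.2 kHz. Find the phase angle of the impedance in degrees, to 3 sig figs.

ω = 2πf = 177200 rad/s
X_L = ωL = 177 Ω
X_C = 1/(ωC) = 85.5 Ω
Branch 1: Z₁ = R = 37.0 Ω
Branch 2 (series LC): Z₂ = j(X_L − X_C) = j91.3 Ω
Parallel: Z = Z₁Z₂/(Z₁+Z₂), |Z| = 34.3 Ω, ∠Z = 22.1°

22.1°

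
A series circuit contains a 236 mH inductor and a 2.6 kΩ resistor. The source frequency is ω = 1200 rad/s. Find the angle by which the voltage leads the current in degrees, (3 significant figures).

6.22°

X_L = ωL = 283 Ω
Z = 2600 + j283 Ω
|Z| = √(2600² + 283²) = 2620 Ω
∠Z = arctan(283/2600) = 6.22°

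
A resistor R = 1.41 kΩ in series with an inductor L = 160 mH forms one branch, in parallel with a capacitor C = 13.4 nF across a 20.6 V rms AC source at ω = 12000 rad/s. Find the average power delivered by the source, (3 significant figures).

105 mW

X_L = ωL = 1920 Ω
X_C = 1/(ωC) = 6220 Ω
Branch 1 (R+jX_L): Z₁ = 1410 + j1920 Ω, |Z₁| = 2380 Ω
Branch 2 (−jX_C): Z₂ = −j6220 Ω
Parallel: Z = Z₁Z₂/(Z₁+Z₂), |Z| = 3270 Ω, ∠Z = 35.5°
I = V/|Z| = 6.29 mA
P = VI cos φ = 20.6 × 0.00629 × cos(35.5°) = 105 mW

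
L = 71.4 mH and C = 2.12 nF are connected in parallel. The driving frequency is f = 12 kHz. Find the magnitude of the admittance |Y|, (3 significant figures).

ω = 2πf = 75400 rad/s
X_L = ωL = 5380 Ω
X_C = 1/(ωC) = 6260 Ω
Parallel: admittances add. Y = 1/(jωL) + jωC
Y = (0 − j2.59e-05) S
|Y| = 2.59e-05 S → |Z| = 1/|Y| = 38600 Ω, ∠Z = −∠Y = 90.0°

25.9 μS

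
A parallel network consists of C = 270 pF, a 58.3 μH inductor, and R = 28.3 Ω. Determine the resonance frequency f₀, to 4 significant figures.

ω₀ = 1/√(LC) = 1/√(5.83e-05 × 2.7e-10) = 7.97e+06 rad/s
f₀ = ω₀/(2π) = 1.269 MHz

1.269 MHz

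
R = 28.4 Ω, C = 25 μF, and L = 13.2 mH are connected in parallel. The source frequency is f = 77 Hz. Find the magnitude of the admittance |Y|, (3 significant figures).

149 mS

ω = 2πf = 483.8 rad/s
X_L = ωL = 6.39 Ω
X_C = 1/(ωC) = 82.7 Ω
Parallel: admittances add. Y = 1/R + 1/(jωL) + jωC
Y = (0.0352 − j0.144) S
|Y| = 0.149 S → |Z| = 1/|Y| = 6.72 Ω, ∠Z = −∠Y = 76.3°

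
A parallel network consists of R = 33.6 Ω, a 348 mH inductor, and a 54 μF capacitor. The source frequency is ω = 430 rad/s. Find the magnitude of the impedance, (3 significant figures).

29.4 Ω

X_L = ωL = 150 Ω
X_C = 1/(ωC) = 43.1 Ω
Parallel: admittances add. Y = 1/R + 1/(jωL) + jωC
Y = (0.0298 + j0.0165) S
|Y| = 0.0340 S → |Z| = 1/|Y| = 29.4 Ω, ∠Z = −∠Y = -29.1°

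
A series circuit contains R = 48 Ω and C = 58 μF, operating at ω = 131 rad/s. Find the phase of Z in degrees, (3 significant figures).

-70.0°

X_C = 1/(ωC) = 132 Ω
Z = 48.0 − j132 Ω
|Z| = √(48.0² + 132²) = 140 Ω
∠Z = arctan(-132/48.0) = -70.0°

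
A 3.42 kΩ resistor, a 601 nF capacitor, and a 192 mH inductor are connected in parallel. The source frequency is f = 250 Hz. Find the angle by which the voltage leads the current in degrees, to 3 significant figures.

83.0°

ω = 2πf = 1571 rad/s
X_L = ωL = 302 Ω
X_C = 1/(ωC) = 1060 Ω
Parallel: admittances add. Y = 1/R + 1/(jωL) + jωC
Y = (0.000292 − j0.00237) S
|Y| = 0.00239 S → |Z| = 1/|Y| = 418 Ω, ∠Z = −∠Y = 83.0°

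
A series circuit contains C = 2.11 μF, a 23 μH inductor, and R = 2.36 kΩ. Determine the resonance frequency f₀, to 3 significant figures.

ω₀ = 1/√(LC) = 1/√(2.3e-05 × 2.11e-06) = 143500 rad/s
f₀ = ω₀/(2π) = 22.8 kHz

22.8 kHz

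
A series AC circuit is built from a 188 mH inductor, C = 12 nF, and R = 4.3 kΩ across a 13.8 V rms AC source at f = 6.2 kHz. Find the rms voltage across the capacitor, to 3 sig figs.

4.38 V

ω = 2πf = 38960 rad/s
X_L = ωL = 7320 Ω
X_C = 1/(ωC) = 2140 Ω
Net reactance X = X_L − X_C = 5180 Ω
Z = 4300 + j5180 Ω
|Z| = √(4300² + 5180²) = 6740 Ω
I = V/|Z| = 2.05 mA
V_C = I·|Z_C| = 0.00205 × 2140 = 4.38 V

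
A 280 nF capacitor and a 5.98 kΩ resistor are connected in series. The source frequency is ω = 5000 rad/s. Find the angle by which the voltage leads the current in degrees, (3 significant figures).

X_C = 1/(ωC) = 714 Ω
Z = 5980 − j714 Ω
|Z| = √(5980² + 714²) = 6020 Ω
∠Z = arctan(-714/5980) = -6.81°

-6.81°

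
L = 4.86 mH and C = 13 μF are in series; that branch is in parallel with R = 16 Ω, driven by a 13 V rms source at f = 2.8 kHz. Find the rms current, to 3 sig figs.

828 mA

ω = 2πf = 17590 rad/s
X_L = ωL = 85.5 Ω
X_C = 1/(ωC) = 4.37 Ω
Branch 1: Z₁ = R = 16.0 Ω
Branch 2 (series LC): Z₂ = j(X_L − X_C) = j81.1 Ω
Parallel: Z = Z₁Z₂/(Z₁+Z₂), |Z| = 15.7 Ω, ∠Z = 11.2°
I = V/|Z| = 13/15.7 = 828 mA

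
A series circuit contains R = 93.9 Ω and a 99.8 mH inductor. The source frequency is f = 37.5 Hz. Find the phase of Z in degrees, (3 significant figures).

ω = 2πf = 235.6 rad/s
X_L = ωL = 23.5 Ω
Z = 93.9 + j23.5 Ω
|Z| = √(93.9² + 23.5²) = 96.8 Ω
∠Z = arctan(23.5/93.9) = 14.1°

14.1°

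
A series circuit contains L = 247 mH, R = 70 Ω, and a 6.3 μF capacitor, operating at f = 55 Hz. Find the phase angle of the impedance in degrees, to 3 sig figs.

-79.4°

ω = 2πf = 345.6 rad/s
X_L = ωL = 85.4 Ω
X_C = 1/(ωC) = 459 Ω
Net reactance X = X_L − X_C = -374 Ω
Z = 70.0 − j374 Ω
|Z| = √(70.0² + 374²) = 380 Ω
∠Z = arctan(-374/70.0) = -79.4°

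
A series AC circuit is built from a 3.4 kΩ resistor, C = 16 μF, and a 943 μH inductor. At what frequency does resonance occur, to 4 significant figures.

1.296 kHz

ω₀ = 1/√(LC) = 1/√(0.000943 × 1.6e-05) = 8141 rad/s
f₀ = ω₀/(2π) = 1.296 kHz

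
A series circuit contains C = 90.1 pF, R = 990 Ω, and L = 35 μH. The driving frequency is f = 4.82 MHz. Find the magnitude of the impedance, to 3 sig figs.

1210 Ω

ω = 2πf = 3.028e+07 rad/s
X_L = ωL = 1060 Ω
X_C = 1/(ωC) = 366 Ω
Net reactance X = X_L − X_C = 693 Ω
Z = 990 + j693 Ω
|Z| = √(990² + 693²) = 1210 Ω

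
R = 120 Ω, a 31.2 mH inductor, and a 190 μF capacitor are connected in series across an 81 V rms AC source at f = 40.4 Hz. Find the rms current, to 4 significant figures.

ω = 2πf = 253.8 rad/s
X_L = ωL = 7.920 Ω
X_C = 1/(ωC) = 20.73 Ω
Net reactance X = X_L − X_C = -12.81 Ω
Z = 120.0 − j12.81 Ω
|Z| = √(120.0² + 12.81²) = 120.7 Ω
I = V/|Z| = 81/120.7 = 671.2 mA

671.2 mA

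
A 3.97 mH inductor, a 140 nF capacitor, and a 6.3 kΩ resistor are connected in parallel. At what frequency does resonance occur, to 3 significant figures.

6.75 kHz

ω₀ = 1/√(LC) = 1/√(0.00397 × 1.4e-07) = 42420 rad/s
f₀ = ω₀/(2π) = 6.75 kHz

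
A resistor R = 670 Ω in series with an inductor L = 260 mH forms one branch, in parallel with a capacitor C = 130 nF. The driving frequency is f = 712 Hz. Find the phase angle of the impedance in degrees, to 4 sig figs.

9.762°

ω = 2πf = 4474 rad/s
X_L = ωL = 1163 Ω
X_C = 1/(ωC) = 1719 Ω
Branch 1 (R+jX_L): Z₁ = 670.0 + j1163 Ω, |Z₁| = 1342 Ω
Branch 2 (−jX_C): Z₂ = −j1719 Ω
Parallel: Z = Z₁Z₂/(Z₁+Z₂), |Z| = 2650 Ω, ∠Z = 9.762°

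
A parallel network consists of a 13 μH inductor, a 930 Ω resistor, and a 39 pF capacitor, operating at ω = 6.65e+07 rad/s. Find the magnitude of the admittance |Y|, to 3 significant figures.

X_L = ωL = 864 Ω
X_C = 1/(ωC) = 386 Ω
Parallel: admittances add. Y = 1/R + 1/(jωL) + jωC
Y = (0.00108 + j0.00144) S
|Y| = 0.00179 S → |Z| = 1/|Y| = 557 Ω, ∠Z = −∠Y = -53.2°

1.79 mS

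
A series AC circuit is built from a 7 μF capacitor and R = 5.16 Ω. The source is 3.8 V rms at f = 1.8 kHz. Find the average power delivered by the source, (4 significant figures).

ω = 2πf = 11310 rad/s
X_C = 1/(ωC) = 12.63 Ω
Z = 5.160 − j12.63 Ω
|Z| = √(5.160² + 12.63²) = 13.64 Ω
∠Z = arctan(-12.63/5.160) = -67.78°
I = V/|Z| = 278.5 mA
P = VI cos φ = 3.8 × 0.2785 × cos(-67.78°) = 400.2 mW

400.2 mW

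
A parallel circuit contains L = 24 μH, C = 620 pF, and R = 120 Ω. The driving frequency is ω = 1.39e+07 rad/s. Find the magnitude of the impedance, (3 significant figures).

99.5 Ω

X_L = ωL = 334 Ω
X_C = 1/(ωC) = 116 Ω
Parallel: admittances add. Y = 1/R + 1/(jωL) + jωC
Y = (0.00833 + j0.00562) S
|Y| = 0.0101 S → |Z| = 1/|Y| = 99.5 Ω, ∠Z = −∠Y = -34.0°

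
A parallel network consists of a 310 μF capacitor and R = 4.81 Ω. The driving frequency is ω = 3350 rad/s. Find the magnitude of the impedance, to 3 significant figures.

0.944 Ω

X_C = 1/(ωC) = 0.963 Ω
Parallel: admittances add. Y = 1/R + jωC
Y = (0.208 + j1.04) S
|Y| = 1.06 S → |Z| = 1/|Y| = 0.944 Ω, ∠Z = −∠Y = -78.7°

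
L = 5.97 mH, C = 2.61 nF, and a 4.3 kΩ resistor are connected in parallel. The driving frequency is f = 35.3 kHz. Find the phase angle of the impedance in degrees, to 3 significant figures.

37.2°

ω = 2πf = 221800 rad/s
X_L = ωL = 1320 Ω
X_C = 1/(ωC) = 1730 Ω
Parallel: admittances add. Y = 1/R + 1/(jωL) + jωC
Y = (0.000233 − j0.000176) S
|Y| = 0.000292 S → |Z| = 1/|Y| = 3430 Ω, ∠Z = −∠Y = 37.2°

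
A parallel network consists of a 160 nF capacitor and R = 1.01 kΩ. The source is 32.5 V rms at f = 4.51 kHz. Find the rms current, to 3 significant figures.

ω = 2πf = 28340 rad/s
X_C = 1/(ωC) = 221 Ω
Parallel: admittances add. Y = 1/R + jωC
Y = (0.000990 + j0.00453) S
|Y| = 0.00464 S → |Z| = 1/|Y| = 215 Ω, ∠Z = −∠Y = -77.7°
I = V/|Z| = 32.5/215 = 151 mA

151 mA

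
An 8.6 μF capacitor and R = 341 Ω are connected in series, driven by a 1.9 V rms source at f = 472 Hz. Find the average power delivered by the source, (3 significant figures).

10.4 mW

ω = 2πf = 2966 rad/s
X_C = 1/(ωC) = 39.2 Ω
Z = 341 − j39.2 Ω
|Z| = √(341² + 39.2²) = 343 Ω
∠Z = arctan(-39.2/341) = -6.56°
I = V/|Z| = 5.54 mA
P = VI cos φ = 1.9 × 0.00554 × cos(-6.56°) = 10.4 mW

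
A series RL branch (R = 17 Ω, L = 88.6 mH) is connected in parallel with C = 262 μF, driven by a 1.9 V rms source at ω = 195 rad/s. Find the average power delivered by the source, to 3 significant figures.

X_L = ωL = 17.3 Ω
X_C = 1/(ωC) = 19.6 Ω
Branch 1 (R+jX_L): Z₁ = 17.0 + j17.3 Ω, |Z₁| = 24.2 Ω
Branch 2 (−jX_C): Z₂ = −j19.6 Ω
Parallel: Z = Z₁Z₂/(Z₁+Z₂), |Z| = 27.7 Ω, ∠Z = -36.8°
I = V/|Z| = 68.7 mA
P = VI cos φ = 1.9 × 0.0687 × cos(-36.8°) = 104 mW

104 mW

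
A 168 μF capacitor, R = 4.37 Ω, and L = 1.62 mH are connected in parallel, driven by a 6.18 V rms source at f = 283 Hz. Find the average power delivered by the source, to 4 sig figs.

ω = 2πf = 1778 rad/s
X_L = ωL = 2.881 Ω
X_C = 1/(ωC) = 3.348 Ω
Parallel: admittances add. Y = 1/R + 1/(jωL) + jωC
Y = (0.2288 − j0.04842) S
|Y| = 0.2339 S → |Z| = 1/|Y| = 4.275 Ω, ∠Z = −∠Y = 11.95°
I = V/|Z| = 1.446 A
P = VI cos φ = 6.18 × 1.446 × cos(11.95°) = 8.740 W

8.740 W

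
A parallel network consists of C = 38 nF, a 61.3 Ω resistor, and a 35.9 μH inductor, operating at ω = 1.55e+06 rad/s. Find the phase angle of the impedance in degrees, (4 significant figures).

-68.27°

X_L = ωL = 55.64 Ω
X_C = 1/(ωC) = 16.98 Ω
Parallel: admittances add. Y = 1/R + 1/(jωL) + jωC
Y = (0.01631 + j0.04093) S
|Y| = 0.04406 S → |Z| = 1/|Y| = 22.70 Ω, ∠Z = −∠Y = -68.27°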